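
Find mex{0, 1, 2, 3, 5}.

The values 0, 1, 2, 3 are all present; 4 is the first non-negative integer missing from the set.

4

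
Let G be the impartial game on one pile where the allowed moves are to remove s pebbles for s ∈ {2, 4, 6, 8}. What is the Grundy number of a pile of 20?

0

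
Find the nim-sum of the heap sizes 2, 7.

Write each in binary and XOR column by column:
  010  (2)
  111  (7)
  ---
  101  (5)

5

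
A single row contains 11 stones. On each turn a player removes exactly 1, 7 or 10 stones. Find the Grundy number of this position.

3

Compute g(0), g(1), … for moves {1, 7, 10}:
g(0) = mex{} = 0
g(1) = mex{0} = 1
g(2) = mex{1} = 0
g(3) = mex{0} = 1
g(4) = mex{1} = 0
g(5) = mex{0} = 1
g(6) = mex{1} = 0
g(7) = mex{0} = 1
g(8) = mex{1} = 0
g(9) = mex{0} = 1
g(10) = mex{0,1} = 2
g(11) = mex{0,1,2} = 3
So g(11) = 3.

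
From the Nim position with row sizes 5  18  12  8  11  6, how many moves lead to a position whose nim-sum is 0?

1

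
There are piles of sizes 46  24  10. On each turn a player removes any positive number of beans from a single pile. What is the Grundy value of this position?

Compute the nim-sum pairwise:
46 ^ 24 = 54
54 ^ 10 = 60

60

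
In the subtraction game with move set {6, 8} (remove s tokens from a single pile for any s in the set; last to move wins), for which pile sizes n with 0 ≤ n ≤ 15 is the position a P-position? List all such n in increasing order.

0, 1, 2, 3, 4, 5, 14, 15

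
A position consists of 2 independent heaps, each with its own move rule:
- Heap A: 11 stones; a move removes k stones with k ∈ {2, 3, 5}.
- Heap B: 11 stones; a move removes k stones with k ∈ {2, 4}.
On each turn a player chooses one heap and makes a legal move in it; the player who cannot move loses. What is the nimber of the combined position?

Build the Grundy sequence for heap A with g(k) = mex{g(k−s) : s ∈ {2, 3, 5}, s ≤ k}:
k:     0  1  2  3  4  5  6  7  8  9 10 11
g(k):  0  0  1  1  2  2  3  0  0  1  1  2
So g(11) = 2.
Grundy values for heap B (subtraction set {2, 4}):
g(0) = mex{} = 0
g(1) = mex{} = 0
g(2) = mex{0} = 1
g(3) = mex{0} = 1
g(4) = mex{0,1} = 2
g(5) = mex{0,1} = 2
g(6) = mex{1,2} = 0
g(7) = mex{1,2} = 0
g(8) = mex{0,2} = 1
g(9) = mex{0,2} = 1
g(10) = mex{0,1} = 2
g(11) = mex{0,1} = 2
So g(11) = 2.
By the Sprague-Grundy theorem, the Grundy value of a sum of independent games is the XOR of the component values.
Combined value = 2 ⊕ 2 = 0.

0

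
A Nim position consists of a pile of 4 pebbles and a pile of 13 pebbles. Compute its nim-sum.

9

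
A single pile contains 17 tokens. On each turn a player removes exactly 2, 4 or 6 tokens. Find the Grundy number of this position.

Build the Grundy sequence with g(k) = mex{g(k−s) : s ∈ {2, 4, 6}, s ≤ k}:
k:     0  1  2  3  4  5  6  7  8  9 10 11 12 13 14 15 16 17
g(k):  0  0  1  1  2  2  3  3  0  0  1  1  2  2  3  3  0  0
So g(17) = 0.

0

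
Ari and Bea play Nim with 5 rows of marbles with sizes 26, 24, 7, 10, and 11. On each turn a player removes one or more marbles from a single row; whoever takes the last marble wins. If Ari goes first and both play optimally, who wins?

Ari wins

Compute the nim-sum pairwise:
26 XOR 24 = 2
2 XOR 7 = 5
5 XOR 10 = 15
15 XOR 11 = 4
The nim-sum is 4 ≠ 0, so this is an N-position: the player to move can win; Ari has a winning move.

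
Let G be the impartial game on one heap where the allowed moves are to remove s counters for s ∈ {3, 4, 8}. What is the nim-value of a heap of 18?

2

Compute g(0), g(1), … for moves {3, 4, 8}:
k:     0  1  2  3  4  5  6  7  8  9 10 11 12 13 14 15 16 17 18
g(k):  0  0  0  1  1  1  2  0  2  3  1  3  0  0  0  1  1  1  2
So g(18) = 2.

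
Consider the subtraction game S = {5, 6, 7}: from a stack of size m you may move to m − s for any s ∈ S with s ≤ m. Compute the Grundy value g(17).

Compute g(0), g(1), … for moves {5, 6, 7}:
k:     0  1  2  3  4  5  6  7  8  9 10 11 12 13 14 15 16 17
g(k):  0  0  0  0  0  1  1  1  1  1  2  2  0  0  0  0  0  1
So g(17) = 1.

1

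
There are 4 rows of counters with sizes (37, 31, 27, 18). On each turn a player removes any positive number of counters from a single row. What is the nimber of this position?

51

Bitwise XOR of the heap sizes:
  100101  (37)
  011111  (31)
  011011  (27)
  010010  (18)
  ------
  110011  (51)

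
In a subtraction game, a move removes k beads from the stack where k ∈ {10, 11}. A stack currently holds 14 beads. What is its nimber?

Compute g(0), g(1), … for moves {10, 11}:
g(0) = mex{} = 0
g(1) = mex{} = 0
g(2) = mex{} = 0
g(3) = mex{} = 0
g(4) = mex{} = 0
g(5) = mex{} = 0
g(6) = mex{} = 0
g(7) = mex{} = 0
g(8) = mex{} = 0
g(9) = mex{} = 0
g(10) = mex{0} = 1
g(11) = mex{0} = 1
g(12) = mex{0} = 1
g(13) = mex{0} = 1
g(14) = mex{0} = 1
So g(14) = 1.

1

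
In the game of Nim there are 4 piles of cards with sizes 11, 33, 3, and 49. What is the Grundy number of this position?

Compute the nim-sum pairwise:
11 ⊕ 33 = 42
42 ⊕ 3 = 41
41 ⊕ 49 = 24

24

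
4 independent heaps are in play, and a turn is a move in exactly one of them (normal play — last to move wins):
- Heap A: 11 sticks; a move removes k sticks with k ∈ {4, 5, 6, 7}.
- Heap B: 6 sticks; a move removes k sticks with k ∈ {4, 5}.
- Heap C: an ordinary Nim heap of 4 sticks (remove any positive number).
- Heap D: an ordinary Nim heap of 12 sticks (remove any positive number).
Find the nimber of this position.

9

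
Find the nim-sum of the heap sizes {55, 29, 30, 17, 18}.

55

In binary:
  110111  (55)
  011101  (29)
  011110  (30)
  010001  (17)
  010010  (18)
  ------
  110111  (55)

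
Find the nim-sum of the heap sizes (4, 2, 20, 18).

0

Write each in binary and XOR column by column:
  00100  (4)
  00010  (2)
  10100  (20)
  10010  (18)
  -----
  00000  (0)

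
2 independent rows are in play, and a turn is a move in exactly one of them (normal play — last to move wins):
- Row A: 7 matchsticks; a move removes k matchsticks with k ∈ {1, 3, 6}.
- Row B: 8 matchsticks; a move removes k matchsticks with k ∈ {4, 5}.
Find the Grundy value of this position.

1

Grundy values for row A (subtraction set {1, 3, 6}):
g(0) = mex{} = 0
g(1) = mex{0} = 1
g(2) = mex{1} = 0
g(3) = mex{0} = 1
g(4) = mex{1} = 0
g(5) = mex{0} = 1
g(6) = mex{0,1} = 2
g(7) = mex{0,1,2} = 3
So g(7) = 3.
Build the Grundy sequence for row B with g(k) = mex{g(k−s) : s ∈ {4, 5}, s ≤ k}:
k:     0  1  2  3  4  5  6  7  8
g(k):  0  0  0  0  1  1  1  1  2
So g(8) = 2.
By the Sprague-Grundy theorem, the Grundy value of a sum of independent games is the XOR of the component values.
Combined value = 3 XOR 2 = 1.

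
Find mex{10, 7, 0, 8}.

1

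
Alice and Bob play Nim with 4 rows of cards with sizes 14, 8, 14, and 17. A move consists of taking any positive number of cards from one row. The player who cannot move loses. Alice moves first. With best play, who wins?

Nim-sum: 14 XOR 8 XOR 14 XOR 17 = 25.
The nim-sum is 25 ≠ 0, so this is an N-position: the player to move can win; Alice has a winning move.

Alice wins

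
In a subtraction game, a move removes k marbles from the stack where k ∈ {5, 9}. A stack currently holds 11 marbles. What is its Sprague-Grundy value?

Grundy values for subtraction set {5, 9}:
g(0) = mex{} = 0
g(1) = mex{} = 0
g(2) = mex{} = 0
g(3) = mex{} = 0
g(4) = mex{} = 0
g(5) = mex{0} = 1
g(6) = mex{0} = 1
g(7) = mex{0} = 1
g(8) = mex{0} = 1
g(9) = mex{0} = 1
g(10) = mex{0,1} = 2
g(11) = mex{0,1} = 2
So g(11) = 2.

2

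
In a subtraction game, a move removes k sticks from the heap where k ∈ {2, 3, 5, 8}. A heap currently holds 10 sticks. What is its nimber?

Compute g(0), g(1), … for moves {2, 3, 5, 8}:
g(0) = mex{} = 0
g(1) = mex{} = 0
g(2) = mex{0} = 1
g(3) = mex{0} = 1
g(4) = mex{0,1} = 2
g(5) = mex{0,1} = 2
g(6) = mex{0,1,2} = 3
g(7) = mex{1,2} = 0
g(8) = mex{0,1,2,3} = 4
g(9) = mex{0,2,3} = 1
g(10) = mex{0,1,2,4} = 3
So g(10) = 3.

3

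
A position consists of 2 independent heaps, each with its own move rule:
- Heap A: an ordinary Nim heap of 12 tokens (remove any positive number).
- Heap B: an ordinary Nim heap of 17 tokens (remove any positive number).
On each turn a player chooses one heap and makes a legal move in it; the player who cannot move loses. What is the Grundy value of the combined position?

29

Heap A is a plain Nim heap of size 12, so its Grundy value is 12.
Heap B is a plain Nim heap of size 17, so its Grundy value is 17.
By the Sprague-Grundy theorem, the Grundy value of a sum of independent games is the XOR of the component values.
Combined value = 12 XOR 17 = 29.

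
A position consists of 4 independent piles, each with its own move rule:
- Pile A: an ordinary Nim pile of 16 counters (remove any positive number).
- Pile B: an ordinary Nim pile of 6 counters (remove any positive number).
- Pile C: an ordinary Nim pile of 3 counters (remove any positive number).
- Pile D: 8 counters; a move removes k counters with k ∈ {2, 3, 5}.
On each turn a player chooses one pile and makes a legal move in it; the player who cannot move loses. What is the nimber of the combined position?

Pile A is a plain Nim pile of size 16, so its Grundy value is 16.
Pile B is a plain Nim pile of size 6, so its Grundy value is 6.
Pile C is a plain Nim pile of size 3, so its Grundy value is 3.
For pile D, compute g(0), g(1), … with moves {2, 3, 5}:
g(0) = mex{} = 0
g(1) = mex{} = 0
g(2) = mex{0} = 1
g(3) = mex{0} = 1
g(4) = mex{0,1} = 2
g(5) = mex{0,1} = 2
g(6) = mex{0,1,2} = 3
g(7) = mex{1,2} = 0
g(8) = mex{1,2,3} = 0
So g(8) = 0.
The value of a disjunctive sum is the nim-sum of the parts.
Combined value = 16 ⊕ 6 ⊕ 3 ⊕ 0 = 21.

21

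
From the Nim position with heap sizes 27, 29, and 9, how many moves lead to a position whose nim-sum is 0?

3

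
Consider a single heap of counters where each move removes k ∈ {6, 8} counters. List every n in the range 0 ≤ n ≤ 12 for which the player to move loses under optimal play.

0, 1, 2, 3, 4, 5

Grundy values for subtraction set {6, 8}:
k:     0  1  2  3  4  5  6  7  8  9 10 11 12
g(k):  0  0  0  0  0  0  1  1  1  1  1  1  2
The P-positions (g = 0) in 0..12 are 0, 1, 2, 3, 4, 5.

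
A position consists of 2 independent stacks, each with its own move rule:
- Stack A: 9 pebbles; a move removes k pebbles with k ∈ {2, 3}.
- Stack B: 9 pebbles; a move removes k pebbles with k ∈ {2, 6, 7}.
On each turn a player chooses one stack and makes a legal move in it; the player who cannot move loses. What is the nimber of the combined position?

Build the Grundy sequence for stack A with g(k) = mex{g(k−s) : s ∈ {2, 3}, s ≤ k}:
g(0) = mex{} = 0
g(1) = mex{} = 0
g(2) = mex{0} = 1
g(3) = mex{0} = 1
g(4) = mex{0,1} = 2
g(5) = mex{1} = 0
g(6) = mex{1,2} = 0
g(7) = mex{0,2} = 1
g(8) = mex{0} = 1
g(9) = mex{0,1} = 2
So g(9) = 2.
Build the Grundy sequence for stack B with g(k) = mex{g(k−s) : s ∈ {2, 6, 7}, s ≤ k}:
k:     0  1  2  3  4  5  6  7  8  9
g(k):  0  0  1  1  0  0  1  1  2  0
So g(9) = 0.
The value of a disjunctive sum is the nim-sum of the parts.
Combined value = 2 ⊕ 0 = 2.

2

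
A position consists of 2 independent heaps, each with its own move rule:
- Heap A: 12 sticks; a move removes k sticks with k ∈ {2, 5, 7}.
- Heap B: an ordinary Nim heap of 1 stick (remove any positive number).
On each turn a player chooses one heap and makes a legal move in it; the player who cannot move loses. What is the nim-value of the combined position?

For heap A, compute g(0), g(1), … with moves {2, 5, 7}:
g(0) = mex{} = 0
g(1) = mex{} = 0
g(2) = mex{0} = 1
g(3) = mex{0} = 1
g(4) = mex{1} = 0
g(5) = mex{0,1} = 2
g(6) = mex{0} = 1
g(7) = mex{0,1,2} = 3
g(8) = mex{0,1} = 2
g(9) = mex{0,1,3} = 2
g(10) = mex{1,2} = 0
g(11) = mex{0,1,2} = 3
g(12) = mex{0,2,3} = 1
So g(12) = 1.
Heap B is a plain Nim heap of size 1, so its Grundy value is 1.
By the Sprague-Grundy theorem, the Grundy value of a sum of independent games is the XOR of the component values.
Combined value = 1 ⊕ 1 = 0.

0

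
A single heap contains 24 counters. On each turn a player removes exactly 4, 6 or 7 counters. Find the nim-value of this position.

0

Grundy values for subtraction set {4, 6, 7}:
k:     0  1  2  3  4  5  6  7  8  9 10 11 12 13 14 15 16 17 18 19 20 21 22 23 24
g(k):  0  0  0  0  1  1  1  1  2  2  2  0  0  0  0  1  1  1  1  2  2  2  0  0  0
So g(24) = 0.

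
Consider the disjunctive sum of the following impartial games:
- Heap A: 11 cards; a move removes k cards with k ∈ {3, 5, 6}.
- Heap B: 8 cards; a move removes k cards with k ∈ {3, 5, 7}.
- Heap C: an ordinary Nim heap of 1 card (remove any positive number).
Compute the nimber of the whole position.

3

For heap A, compute g(0), g(1), … with moves {3, 5, 6}:
g(0) = mex{} = 0
g(1) = mex{} = 0
g(2) = mex{} = 0
g(3) = mex{0} = 1
g(4) = mex{0} = 1
g(5) = mex{0} = 1
g(6) = mex{0,1} = 2
g(7) = mex{0,1} = 2
g(8) = mex{0,1} = 2
g(9) = mex{1,2} = 0
g(10) = mex{1,2} = 0
g(11) = mex{1,2} = 0
So g(11) = 0.
For heap B, compute g(0), g(1), … with moves {3, 5, 7}:
k:     0  1  2  3  4  5  6  7  8
g(k):  0  0  0  1  1  1  2  2  2
So g(8) = 2.
Heap C is a plain Nim heap of size 1, so its Grundy value is 1.
The value of a disjunctive sum is the nim-sum of the parts.
Combined value = 0 ⊕ 2 ⊕ 1 = 3.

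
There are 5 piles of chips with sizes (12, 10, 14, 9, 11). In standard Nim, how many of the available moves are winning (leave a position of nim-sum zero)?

5

Compute the nim-sum pairwise:
12 ⊕ 10 = 6
6 ⊕ 14 = 8
8 ⊕ 9 = 1
1 ⊕ 11 = 10
The overall nim-sum is X = 10. A pile of size p has a winning move iff p XOR X < p (reduce it to p XOR X).
  12: 12 XOR 10 = 6 < 12 — winning move (to 6).
  10: 10 XOR 10 = 0 < 10 — winning move (to 0).
  14: 14 XOR 10 = 4 < 14 — winning move (to 4).
  9: 9 XOR 10 = 3 < 9 — winning move (to 3).
  11: 11 XOR 10 = 1 < 11 — winning move (to 1).
That gives 5 winning moves.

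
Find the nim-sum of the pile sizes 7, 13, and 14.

4

Compute the nim-sum pairwise:
7 ^ 13 = 10
10 ^ 14 = 4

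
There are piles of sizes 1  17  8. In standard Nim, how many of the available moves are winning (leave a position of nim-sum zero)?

1

Nim-sum: 1 XOR 17 XOR 8 = 24.
The overall nim-sum is X = 24. A pile of size p has a winning move iff p XOR X < p (reduce it to p XOR X).
  1: 1 XOR 24 = 25 ≥ 1 — no move.
  17: 17 XOR 24 = 9 < 17 — winning move (to 9).
  8: 8 XOR 24 = 16 ≥ 8 — no move.
That gives 1 winning move.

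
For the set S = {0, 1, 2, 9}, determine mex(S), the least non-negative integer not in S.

3

The values 0, 1, 2 are all present; 3 is the first non-negative integer missing from the set.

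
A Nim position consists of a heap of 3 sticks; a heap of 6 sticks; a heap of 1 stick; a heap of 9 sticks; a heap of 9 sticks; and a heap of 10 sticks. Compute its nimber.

Bitwise XOR of the heap sizes:
  0011  (3)
  0110  (6)
  0001  (1)
  1001  (9)
  1001  (9)
  1010  (10)
  ----
  1110  (14)

14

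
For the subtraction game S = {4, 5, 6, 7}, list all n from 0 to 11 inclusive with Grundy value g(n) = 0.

0, 1, 2, 3, 11

Grundy values for subtraction set {4, 5, 6, 7}:
g(0) = mex{} = 0
g(1) = mex{} = 0
g(2) = mex{} = 0
g(3) = mex{} = 0
g(4) = mex{0} = 1
g(5) = mex{0} = 1
g(6) = mex{0} = 1
g(7) = mex{0} = 1
g(8) = mex{0,1} = 2
g(9) = mex{0,1} = 2
g(10) = mex{0,1} = 2
g(11) = mex{1} = 0
The P-positions (g = 0) in 0..11 are 0, 1, 2, 3, 11.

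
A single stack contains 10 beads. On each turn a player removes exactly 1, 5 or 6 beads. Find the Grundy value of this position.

2

Build the Grundy sequence with g(k) = mex{g(k−s) : s ∈ {1, 5, 6}, s ≤ k}:
k:     0  1  2  3  4  5  6  7  8  9 10
g(k):  0  1  0  1  0  1  2  3  2  3  2
So g(10) = 2.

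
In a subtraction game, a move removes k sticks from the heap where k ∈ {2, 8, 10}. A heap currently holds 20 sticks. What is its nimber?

0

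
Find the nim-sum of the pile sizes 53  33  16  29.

Compute the nim-sum pairwise:
53 ^ 33 = 20
20 ^ 16 = 4
4 ^ 29 = 25

25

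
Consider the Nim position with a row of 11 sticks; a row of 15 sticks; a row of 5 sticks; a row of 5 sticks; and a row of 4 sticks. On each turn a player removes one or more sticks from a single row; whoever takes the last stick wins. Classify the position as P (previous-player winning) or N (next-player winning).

Bitwise XOR of the heap sizes:
  1011  (11)
  1111  (15)
  0101  (5)
  0101  (5)
  0100  (4)
  ----
  0000  (0)
The nim-sum is 0, so this is a P-position: the player to move is in a losing position under optimal play.

P-position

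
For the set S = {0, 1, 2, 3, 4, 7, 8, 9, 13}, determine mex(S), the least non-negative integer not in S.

5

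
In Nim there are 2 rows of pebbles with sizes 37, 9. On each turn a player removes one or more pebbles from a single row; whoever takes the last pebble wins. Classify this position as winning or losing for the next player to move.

Winning position

Nim-sum: 37 ^ 9 = 44.
The nim-sum is 44 ≠ 0, so this is an N-position: the player to move can win.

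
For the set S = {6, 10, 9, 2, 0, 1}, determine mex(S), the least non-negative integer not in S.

The values 0, 1, 2 are all present; 3 is the first non-negative integer missing from the set.

3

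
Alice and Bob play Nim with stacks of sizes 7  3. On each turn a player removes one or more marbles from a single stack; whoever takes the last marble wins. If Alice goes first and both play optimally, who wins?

Alice wins

Compute the nim-sum pairwise:
7 XOR 3 = 4
The nim-sum is 4 ≠ 0, so this is an N-position: the player to move can win; Alice has a winning move.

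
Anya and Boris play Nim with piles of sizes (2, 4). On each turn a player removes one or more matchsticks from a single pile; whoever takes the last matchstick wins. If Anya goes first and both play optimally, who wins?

Anya wins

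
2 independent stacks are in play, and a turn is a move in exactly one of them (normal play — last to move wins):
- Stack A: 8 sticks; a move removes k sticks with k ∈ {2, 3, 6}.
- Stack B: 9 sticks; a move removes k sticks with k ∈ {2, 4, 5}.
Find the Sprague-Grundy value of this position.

Grundy values for stack A (subtraction set {2, 3, 6}):
g(0) = mex{} = 0
g(1) = mex{} = 0
g(2) = mex{0} = 1
g(3) = mex{0} = 1
g(4) = mex{0,1} = 2
g(5) = mex{1} = 0
g(6) = mex{0,1,2} = 3
g(7) = mex{0,2} = 1
g(8) = mex{0,1,3} = 2
So g(8) = 2.
Build the Grundy sequence for stack B with g(k) = mex{g(k−s) : s ∈ {2, 4, 5}, s ≤ k}:
g(0) = mex{} = 0
g(1) = mex{} = 0
g(2) = mex{0} = 1
g(3) = mex{0} = 1
g(4) = mex{0,1} = 2
g(5) = mex{0,1} = 2
g(6) = mex{0,1,2} = 3
g(7) = mex{1,2} = 0
g(8) = mex{1,2,3} = 0
g(9) = mex{0,2} = 1
So g(9) = 1.
By the Sprague-Grundy theorem, the Grundy value of a sum of independent games is the XOR of the component values.
Combined value = 2 ⊕ 1 = 3.

3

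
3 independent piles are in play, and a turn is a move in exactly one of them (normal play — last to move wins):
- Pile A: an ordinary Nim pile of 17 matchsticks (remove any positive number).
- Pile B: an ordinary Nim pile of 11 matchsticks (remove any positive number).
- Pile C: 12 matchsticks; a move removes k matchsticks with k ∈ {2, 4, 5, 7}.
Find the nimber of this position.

27

Pile A is a plain Nim pile of size 17, so its Grundy value is 17.
Pile B is a plain Nim pile of size 11, so its Grundy value is 11.
Build the Grundy sequence for pile C with g(k) = mex{g(k−s) : s ∈ {2, 4, 5, 7}, s ≤ k}:
k:     0  1  2  3  4  5  6  7  8  9 10 11 12
g(k):  0  0  1  1  2  2  3  3  4  0  0  1  1
So g(12) = 1.
By the Sprague-Grundy theorem, the Grundy value of a sum of independent games is the XOR of the component values.
Combined value = 17 ⊕ 11 ⊕ 1 = 27.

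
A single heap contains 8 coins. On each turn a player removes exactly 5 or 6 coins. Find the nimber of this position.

1

Grundy values for subtraction set {5, 6}:
g(0) = mex{} = 0
g(1) = mex{} = 0
g(2) = mex{} = 0
g(3) = mex{} = 0
g(4) = mex{} = 0
g(5) = mex{0} = 1
g(6) = mex{0} = 1
g(7) = mex{0} = 1
g(8) = mex{0} = 1
So g(8) = 1.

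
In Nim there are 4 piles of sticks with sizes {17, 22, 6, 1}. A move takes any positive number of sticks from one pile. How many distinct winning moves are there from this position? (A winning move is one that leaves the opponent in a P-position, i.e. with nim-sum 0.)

0

Write each in binary and XOR column by column:
  10001  (17)
  10110  (22)
  00110  (6)
  00001  (1)
  -----
  00000  (0)
The nim-sum is already 0, so every move leaves a nonzero nim-sum — there are no winning moves.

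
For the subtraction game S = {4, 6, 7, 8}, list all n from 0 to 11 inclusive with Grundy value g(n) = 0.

Compute g(0), g(1), … for moves {4, 6, 7, 8}:
k:     0  1  2  3  4  5  6  7  8  9 10 11
g(k):  0  0  0  0  1  1  1  1  2  2  2  2
The P-positions (g = 0) in 0..11 are 0, 1, 2, 3.

0, 1, 2, 3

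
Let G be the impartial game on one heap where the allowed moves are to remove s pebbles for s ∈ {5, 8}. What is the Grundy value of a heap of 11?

2

Build the Grundy sequence with g(k) = mex{g(k−s) : s ∈ {5, 8}, s ≤ k}:
k:     0  1  2  3  4  5  6  7  8  9 10 11
g(k):  0  0  0  0  0  1  1  1  1  1  2  2
So g(11) = 2.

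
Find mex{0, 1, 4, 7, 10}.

2

The values 0, 1 are all present; 2 is the first non-negative integer missing from the set.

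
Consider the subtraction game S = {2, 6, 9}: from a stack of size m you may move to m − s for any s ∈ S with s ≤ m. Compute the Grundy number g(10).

1

Compute g(0), g(1), … for moves {2, 6, 9}:
k:     0  1  2  3  4  5  6  7  8  9 10
g(k):  0  0  1  1  0  0  1  1  0  2  1
So g(10) = 1.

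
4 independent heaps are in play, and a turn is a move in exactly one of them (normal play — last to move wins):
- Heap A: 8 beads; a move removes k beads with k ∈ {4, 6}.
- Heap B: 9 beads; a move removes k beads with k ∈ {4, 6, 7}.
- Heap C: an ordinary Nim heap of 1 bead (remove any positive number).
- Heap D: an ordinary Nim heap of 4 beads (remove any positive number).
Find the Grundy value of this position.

5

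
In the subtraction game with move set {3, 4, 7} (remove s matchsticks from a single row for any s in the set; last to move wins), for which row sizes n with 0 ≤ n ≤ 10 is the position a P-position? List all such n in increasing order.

0, 1, 2, 10

Grundy values for subtraction set {3, 4, 7}:
g(0) = mex{} = 0
g(1) = mex{} = 0
g(2) = mex{} = 0
g(3) = mex{0} = 1
g(4) = mex{0} = 1
g(5) = mex{0} = 1
g(6) = mex{0,1} = 2
g(7) = mex{0,1} = 2
g(8) = mex{0,1} = 2
g(9) = mex{0,1,2} = 3
g(10) = mex{1,2} = 0
The P-positions (g = 0) in 0..10 are 0, 1, 2, 10.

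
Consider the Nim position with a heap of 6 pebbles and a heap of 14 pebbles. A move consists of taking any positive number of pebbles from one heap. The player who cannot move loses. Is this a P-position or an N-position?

N-position

Compute the nim-sum pairwise:
6 ⊕ 14 = 8
The nim-sum is 8 ≠ 0, so this is an N-position: the player to move can win.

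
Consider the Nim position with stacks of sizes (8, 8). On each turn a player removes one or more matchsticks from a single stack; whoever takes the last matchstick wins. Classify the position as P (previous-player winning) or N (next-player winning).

P-position

Nim-sum: 8 ⊕ 8 = 0.
The nim-sum is 0, so this is a P-position: the player to move is in a losing position under optimal play.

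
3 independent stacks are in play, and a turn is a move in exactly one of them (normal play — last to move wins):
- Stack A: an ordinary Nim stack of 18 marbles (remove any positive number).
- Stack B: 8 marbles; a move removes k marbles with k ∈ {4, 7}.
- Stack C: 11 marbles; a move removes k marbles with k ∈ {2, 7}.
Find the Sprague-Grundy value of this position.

17

Stack A is a plain Nim stack of size 18, so its Grundy value is 18.
Build the Grundy sequence for stack B with g(k) = mex{g(k−s) : s ∈ {4, 7}, s ≤ k}:
g(0) = mex{} = 0
g(1) = mex{} = 0
g(2) = mex{} = 0
g(3) = mex{} = 0
g(4) = mex{0} = 1
g(5) = mex{0} = 1
g(6) = mex{0} = 1
g(7) = mex{0} = 1
g(8) = mex{0,1} = 2
So g(8) = 2.
For stack C, compute g(0), g(1), … with moves {2, 7}:
k:     0  1  2  3  4  5  6  7  8  9 10 11
g(k):  0  0  1  1  0  0  1  1  2  0  0  1
So g(11) = 1.
By the Sprague-Grundy theorem, the Grundy value of a sum of independent games is the XOR of the component values.
Combined value = 18 ⊕ 2 ⊕ 1 = 17.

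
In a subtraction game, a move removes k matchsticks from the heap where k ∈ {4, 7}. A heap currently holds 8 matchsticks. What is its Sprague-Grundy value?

Compute g(0), g(1), … for moves {4, 7}:
k:     0  1  2  3  4  5  6  7  8
g(k):  0  0  0  0  1  1  1  1  2
So g(8) = 2.

2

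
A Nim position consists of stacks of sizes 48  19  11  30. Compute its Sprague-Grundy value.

54

Compute the nim-sum pairwise:
48 ⊕ 19 = 35
35 ⊕ 11 = 40
40 ⊕ 30 = 54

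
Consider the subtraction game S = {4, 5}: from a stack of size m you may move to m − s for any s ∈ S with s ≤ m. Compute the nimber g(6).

1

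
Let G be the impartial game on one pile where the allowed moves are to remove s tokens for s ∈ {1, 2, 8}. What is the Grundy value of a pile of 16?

1

Grundy values for subtraction set {1, 2, 8}:
k:     0  1  2  3  4  5  6  7  8  9 10 11 12 13 14 15 16
g(k):  0  1  2  0  1  2  0  1  2  0  1  2  0  1  2  0  1
So g(16) = 1.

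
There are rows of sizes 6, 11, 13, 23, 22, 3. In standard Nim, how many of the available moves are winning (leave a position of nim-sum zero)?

5

Nim-sum: 6 XOR 11 XOR 13 XOR 23 XOR 22 XOR 3 = 2.
The overall nim-sum is X = 2. A row of size p has a winning move iff p XOR X < p (reduce it to p XOR X).
  6: 6 XOR 2 = 4 < 6 — winning move (to 4).
  11: 11 XOR 2 = 9 < 11 — winning move (to 9).
  13: 13 XOR 2 = 15 ≥ 13 — no move.
  23: 23 XOR 2 = 21 < 23 — winning move (to 21).
  22: 22 XOR 2 = 20 < 22 — winning move (to 20).
  3: 3 XOR 2 = 1 < 3 — winning move (to 1).
That gives 5 winning moves.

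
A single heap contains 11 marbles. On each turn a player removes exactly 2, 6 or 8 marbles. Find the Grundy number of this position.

3

Compute g(0), g(1), … for moves {2, 6, 8}:
k:     0  1  2  3  4  5  6  7  8  9 10 11
g(k):  0  0  1  1  0  0  1  1  2  2  3  3
So g(11) = 3.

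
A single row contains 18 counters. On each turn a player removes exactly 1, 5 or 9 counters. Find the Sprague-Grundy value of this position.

Compute g(0), g(1), … for moves {1, 5, 9}:
k:     0  1  2  3  4  5  6  7  8  9 10 11 12 13 14 15 16 17 18
g(k):  0  1  0  1  0  1  0  1  0  1  0  1  0  1  0  1  0  1  0
So g(18) = 0.

0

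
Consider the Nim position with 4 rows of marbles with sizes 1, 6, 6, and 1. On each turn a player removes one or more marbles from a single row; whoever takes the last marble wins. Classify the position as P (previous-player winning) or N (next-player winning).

P-position

Nim-sum: 1 XOR 6 XOR 6 XOR 1 = 0.
The nim-sum is 0, so this is a P-position: the player to move is in a losing position under optimal play.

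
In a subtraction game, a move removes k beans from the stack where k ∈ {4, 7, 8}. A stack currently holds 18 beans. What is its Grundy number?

Compute g(0), g(1), … for moves {4, 7, 8}:
k:     0  1  2  3  4  5  6  7  8  9 10 11 12 13 14 15 16 17 18
g(k):  0  0  0  0  1  1  1  1  2  2  2  2  0  0  0  0  1  1  1
So g(18) = 1.

1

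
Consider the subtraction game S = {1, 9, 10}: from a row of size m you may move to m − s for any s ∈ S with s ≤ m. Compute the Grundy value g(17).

Compute g(0), g(1), … for moves {1, 9, 10}:
k:     0  1  2  3  4  5  6  7  8  9 10 11 12 13 14 15 16 17
g(k):  0  1  0  1  0  1  0  1  0  1  2  3  2  3  2  3  2  3
So g(17) = 3.

3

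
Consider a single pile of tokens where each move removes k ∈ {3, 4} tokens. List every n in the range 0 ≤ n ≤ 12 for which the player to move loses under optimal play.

0, 1, 2, 7, 8, 9

Grundy values for subtraction set {3, 4}:
k:     0  1  2  3  4  5  6  7  8  9 10 11 12
g(k):  0  0  0  1  1  1  2  0  0  0  1  1  1
The P-positions (g = 0) in 0..12 are 0, 1, 2, 7, 8, 9.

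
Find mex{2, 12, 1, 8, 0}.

3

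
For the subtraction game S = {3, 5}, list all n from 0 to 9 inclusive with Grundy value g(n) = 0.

0, 1, 2, 8, 9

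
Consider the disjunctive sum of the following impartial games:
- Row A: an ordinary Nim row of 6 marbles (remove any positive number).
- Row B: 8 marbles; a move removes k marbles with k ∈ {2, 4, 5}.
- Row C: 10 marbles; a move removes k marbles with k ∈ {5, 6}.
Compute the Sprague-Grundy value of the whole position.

Row A is a plain Nim row of size 6, so its Grundy value is 6.
For row B, compute g(0), g(1), … with moves {2, 4, 5}:
k:     0  1  2  3  4  5  6  7  8
g(k):  0  0  1  1  2  2  3  0  0
So g(8) = 0.
Grundy values for row C (subtraction set {5, 6}):
g(0) = mex{} = 0
g(1) = mex{} = 0
g(2) = mex{} = 0
g(3) = mex{} = 0
g(4) = mex{} = 0
g(5) = mex{0} = 1
g(6) = mex{0} = 1
g(7) = mex{0} = 1
g(8) = mex{0} = 1
g(9) = mex{0} = 1
g(10) = mex{0,1} = 2
So g(10) = 2.
By the Sprague-Grundy theorem, the Grundy value of a sum of independent games is the XOR of the component values.
Combined value = 6 XOR 0 XOR 2 = 4.

4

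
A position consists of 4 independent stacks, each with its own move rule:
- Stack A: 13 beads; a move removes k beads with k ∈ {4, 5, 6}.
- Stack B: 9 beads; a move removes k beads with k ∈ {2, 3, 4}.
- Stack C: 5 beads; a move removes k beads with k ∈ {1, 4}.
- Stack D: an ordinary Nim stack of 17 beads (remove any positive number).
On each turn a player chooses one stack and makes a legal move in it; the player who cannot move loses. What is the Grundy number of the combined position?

Grundy values for stack A (subtraction set {4, 5, 6}):
k:     0  1  2  3  4  5  6  7  8  9 10 11 12 13
g(k):  0  0  0  0  1  1  1  1  2  2  0  0  0  0
So g(13) = 0.
Build the Grundy sequence for stack B with g(k) = mex{g(k−s) : s ∈ {2, 3, 4}, s ≤ k}:
g(0) = mex{} = 0
g(1) = mex{} = 0
g(2) = mex{0} = 1
g(3) = mex{0} = 1
g(4) = mex{0,1} = 2
g(5) = mex{0,1} = 2
g(6) = mex{1,2} = 0
g(7) = mex{1,2} = 0
g(8) = mex{0,2} = 1
g(9) = mex{0,2} = 1
So g(9) = 1.
Build the Grundy sequence for stack C with g(k) = mex{g(k−s) : s ∈ {1, 4}, s ≤ k}:
g(0) = mex{} = 0
g(1) = mex{0} = 1
g(2) = mex{1} = 0
g(3) = mex{0} = 1
g(4) = mex{0,1} = 2
g(5) = mex{1,2} = 0
So g(5) = 0.
Stack D is a plain Nim stack of size 17, so its Grundy value is 17.
By the Sprague-Grundy theorem, the Grundy value of a sum of independent games is the XOR of the component values.
Combined value = 0 ⊕ 1 ⊕ 0 ⊕ 17 = 16.

16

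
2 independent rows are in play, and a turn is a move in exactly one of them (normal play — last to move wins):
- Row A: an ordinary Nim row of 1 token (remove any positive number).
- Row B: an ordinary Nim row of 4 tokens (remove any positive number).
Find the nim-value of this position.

Row A is a plain Nim row of size 1, so its Grundy value is 1.
Row B is a plain Nim row of size 4, so its Grundy value is 4.
The value of a disjunctive sum is the nim-sum of the parts.
Combined value = 1 ⊕ 4 = 5.

5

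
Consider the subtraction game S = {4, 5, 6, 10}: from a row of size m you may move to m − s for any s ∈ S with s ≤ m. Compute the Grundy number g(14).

Build the Grundy sequence with g(k) = mex{g(k−s) : s ∈ {4, 5, 6, 10}, s ≤ k}:
k:     0  1  2  3  4  5  6  7  8  9 10 11 12 13 14
g(k):  0  0  0  0  1  1  1  1  2  2  2  2  3  3  0
So g(14) = 0.

0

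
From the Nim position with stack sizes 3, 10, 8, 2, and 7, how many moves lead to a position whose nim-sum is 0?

Compute the nim-sum pairwise:
3 ^ 10 = 9
9 ^ 8 = 1
1 ^ 2 = 3
3 ^ 7 = 4
The overall nim-sum is X = 4. A stack of size p has a winning move iff p XOR X < p (reduce it to p XOR X).
  3: 3 XOR 4 = 7 ≥ 3 — no move.
  10: 10 XOR 4 = 14 ≥ 10 — no move.
  8: 8 XOR 4 = 12 ≥ 8 — no move.
  2: 2 XOR 4 = 6 ≥ 2 — no move.
  7: 7 XOR 4 = 3 < 7 — winning move (to 3).
That gives 1 winning move.

1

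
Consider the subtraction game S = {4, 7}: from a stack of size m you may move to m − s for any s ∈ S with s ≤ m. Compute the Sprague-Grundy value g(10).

Compute g(0), g(1), … for moves {4, 7}:
k:     0  1  2  3  4  5  6  7  8  9 10
g(k):  0  0  0  0  1  1  1  1  2  2  2
So g(10) = 2.

2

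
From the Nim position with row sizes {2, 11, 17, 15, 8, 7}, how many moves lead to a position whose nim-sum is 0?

Nim-sum: 2 ⊕ 11 ⊕ 17 ⊕ 15 ⊕ 8 ⊕ 7 = 24.
The overall nim-sum is X = 24. A row of size p has a winning move iff p XOR X < p (reduce it to p XOR X).
  2: 2 XOR 24 = 26 ≥ 2 — no move.
  11: 11 XOR 24 = 19 ≥ 11 — no move.
  17: 17 XOR 24 = 9 < 17 — winning move (to 9).
  15: 15 XOR 24 = 23 ≥ 15 — no move.
  8: 8 XOR 24 = 16 ≥ 8 — no move.
  7: 7 XOR 24 = 31 ≥ 7 — no move.
That gives 1 winning move.

1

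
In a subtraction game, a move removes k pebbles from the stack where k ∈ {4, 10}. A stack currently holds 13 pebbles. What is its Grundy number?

1

Compute g(0), g(1), … for moves {4, 10}:
k:     0  1  2  3  4  5  6  7  8  9 10 11 12 13
g(k):  0  0  0  0  1  1  1  1  0  0  2  2  1  1
So g(13) = 1.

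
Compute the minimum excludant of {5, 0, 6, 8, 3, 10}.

0 is in the set but 1 is not, so the mex is 1.

1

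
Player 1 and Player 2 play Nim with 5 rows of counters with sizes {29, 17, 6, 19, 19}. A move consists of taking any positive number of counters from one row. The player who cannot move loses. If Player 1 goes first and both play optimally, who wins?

Nim-sum: 29 XOR 17 XOR 6 XOR 19 XOR 19 = 10.
The nim-sum is 10 ≠ 0, so this is an N-position: the player to move can win; Player 1 has a winning move.

Player 1 wins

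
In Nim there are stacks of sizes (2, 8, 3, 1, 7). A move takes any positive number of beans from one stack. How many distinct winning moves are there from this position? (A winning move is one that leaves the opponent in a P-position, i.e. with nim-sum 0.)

Compute the nim-sum pairwise:
2 ⊕ 8 = 10
10 ⊕ 3 = 9
9 ⊕ 1 = 8
8 ⊕ 7 = 15
The overall nim-sum is X = 15. A stack of size p has a winning move iff p XOR X < p (reduce it to p XOR X).
  2: 2 XOR 15 = 13 ≥ 2 — no move.
  8: 8 XOR 15 = 7 < 8 — winning move (to 7).
  3: 3 XOR 15 = 12 ≥ 3 — no move.
  1: 1 XOR 15 = 14 ≥ 1 — no move.
  7: 7 XOR 15 = 8 ≥ 7 — no move.
That gives 1 winning move.

1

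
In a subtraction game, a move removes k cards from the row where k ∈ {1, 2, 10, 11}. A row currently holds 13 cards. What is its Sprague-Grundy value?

Build the Grundy sequence with g(k) = mex{g(k−s) : s ∈ {1, 2, 10, 11}, s ≤ k}:
g(0) = mex{} = 0
g(1) = mex{0} = 1
g(2) = mex{0,1} = 2
g(3) = mex{1,2} = 0
g(4) = mex{0,2} = 1
g(5) = mex{0,1} = 2
g(6) = mex{1,2} = 0
g(7) = mex{0,2} = 1
g(8) = mex{0,1} = 2
g(9) = mex{1,2} = 0
g(10) = mex{0,2} = 1
g(11) = mex{0,1} = 2
g(12) = mex{1,2} = 0
g(13) = mex{0,2} = 1
So g(13) = 1.

1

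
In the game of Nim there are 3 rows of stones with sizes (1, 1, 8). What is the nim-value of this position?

8

Compute the nim-sum pairwise:
1 ^ 1 = 0
0 ^ 8 = 8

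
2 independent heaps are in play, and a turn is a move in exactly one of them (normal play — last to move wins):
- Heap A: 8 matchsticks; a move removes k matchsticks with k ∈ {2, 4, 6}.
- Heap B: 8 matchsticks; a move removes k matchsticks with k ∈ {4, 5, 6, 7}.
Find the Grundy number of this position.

Build the Grundy sequence for heap A with g(k) = mex{g(k−s) : s ∈ {2, 4, 6}, s ≤ k}:
k:     0  1  2  3  4  5  6  7  8
g(k):  0  0  1  1  2  2  3  3  0
So g(8) = 0.
Grundy values for heap B (subtraction set {4, 5, 6, 7}):
g(0) = mex{} = 0
g(1) = mex{} = 0
g(2) = mex{} = 0
g(3) = mex{} = 0
g(4) = mex{0} = 1
g(5) = mex{0} = 1
g(6) = mex{0} = 1
g(7) = mex{0} = 1
g(8) = mex{0,1} = 2
So g(8) = 2.
By the Sprague-Grundy theorem, the Grundy value of a sum of independent games is the XOR of the component values.
Combined value = 0 XOR 2 = 2.

2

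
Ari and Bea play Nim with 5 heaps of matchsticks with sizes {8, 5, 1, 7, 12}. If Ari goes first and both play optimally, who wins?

Ari wins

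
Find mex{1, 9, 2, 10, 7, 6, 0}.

3

The values 0, 1, 2 are all present; 3 is the first non-negative integer missing from the set.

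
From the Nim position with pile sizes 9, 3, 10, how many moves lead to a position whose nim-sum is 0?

Write each in binary and XOR column by column:
  1001  (9)
  0011  (3)
  1010  (10)
  ----
  0000  (0)
The nim-sum is already 0, so every move leaves a nonzero nim-sum — there are no winning moves.

0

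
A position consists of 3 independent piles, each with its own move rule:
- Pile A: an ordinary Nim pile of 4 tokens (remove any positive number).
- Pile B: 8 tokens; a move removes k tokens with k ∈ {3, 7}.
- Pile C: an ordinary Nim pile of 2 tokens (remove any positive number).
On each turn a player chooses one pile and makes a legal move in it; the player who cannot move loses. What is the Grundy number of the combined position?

4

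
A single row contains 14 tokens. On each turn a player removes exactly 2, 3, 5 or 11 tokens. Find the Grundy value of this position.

0

Build the Grundy sequence with g(k) = mex{g(k−s) : s ∈ {2, 3, 5, 11}, s ≤ k}:
k:     0  1  2  3  4  5  6  7  8  9 10 11 12 13 14
g(k):  0  0  1  1  2  2  3  0  0  1  1  2  2  3  0
So g(14) = 0.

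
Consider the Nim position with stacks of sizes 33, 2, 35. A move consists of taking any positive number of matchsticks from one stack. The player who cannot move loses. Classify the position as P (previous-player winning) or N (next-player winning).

P-position

Compute the nim-sum pairwise:
33 ⊕ 2 = 35
35 ⊕ 35 = 0
The nim-sum is 0, so this is a P-position: the player to move is in a losing position under optimal play.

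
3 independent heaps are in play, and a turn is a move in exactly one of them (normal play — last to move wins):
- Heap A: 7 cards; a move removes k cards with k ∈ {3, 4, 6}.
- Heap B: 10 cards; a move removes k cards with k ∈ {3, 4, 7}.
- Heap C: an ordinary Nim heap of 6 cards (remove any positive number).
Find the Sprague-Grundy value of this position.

For heap A, compute g(0), g(1), … with moves {3, 4, 6}:
g(0) = mex{} = 0
g(1) = mex{} = 0
g(2) = mex{} = 0
g(3) = mex{0} = 1
g(4) = mex{0} = 1
g(5) = mex{0} = 1
g(6) = mex{0,1} = 2
g(7) = mex{0,1} = 2
So g(7) = 2.
Build the Grundy sequence for heap B with g(k) = mex{g(k−s) : s ∈ {3, 4, 7}, s ≤ k}:
k:     0  1  2  3  4  5  6  7  8  9 10
g(k):  0  0  0  1  1  1  2  2  2  3  0
So g(10) = 0.
Heap C is a plain Nim heap of size 6, so its Grundy value is 6.
The value of a disjunctive sum is the nim-sum of the parts.
Combined value = 2 XOR 0 XOR 6 = 4.

4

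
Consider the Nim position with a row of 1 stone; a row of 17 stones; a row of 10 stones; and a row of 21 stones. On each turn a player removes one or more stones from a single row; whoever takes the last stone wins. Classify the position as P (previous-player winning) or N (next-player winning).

Nim-sum: 1 ⊕ 17 ⊕ 10 ⊕ 21 = 15.
The nim-sum is 15 ≠ 0, so this is an N-position: the player to move can win.

N-position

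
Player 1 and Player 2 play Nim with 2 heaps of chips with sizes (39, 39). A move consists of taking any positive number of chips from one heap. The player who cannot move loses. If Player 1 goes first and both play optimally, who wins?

Compute the nim-sum pairwise:
39 ⊕ 39 = 0
The nim-sum is 0, so this is a P-position: the player to move is in a losing position under optimal play; Player 1 is about to move from it and so loses — Player 2 wins.

Player 2 wins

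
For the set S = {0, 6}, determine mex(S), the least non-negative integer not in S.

1

0 is in the set but 1 is not, so the mex is 1.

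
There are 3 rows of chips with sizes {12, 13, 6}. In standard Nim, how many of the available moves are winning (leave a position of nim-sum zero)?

3

Compute the nim-sum pairwise:
12 XOR 13 = 1
1 XOR 6 = 7
The overall nim-sum is X = 7. A row of size p has a winning move iff p XOR X < p (reduce it to p XOR X).
  12: 12 XOR 7 = 11 < 12 — winning move (to 11).
  13: 13 XOR 7 = 10 < 13 — winning move (to 10).
  6: 6 XOR 7 = 1 < 6 — winning move (to 1).
That gives 3 winning moves.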